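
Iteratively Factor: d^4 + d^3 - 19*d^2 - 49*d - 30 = (d + 3)*(d^3 - 2*d^2 - 13*d - 10) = (d + 2)*(d + 3)*(d^2 - 4*d - 5) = (d + 1)*(d + 2)*(d + 3)*(d - 5)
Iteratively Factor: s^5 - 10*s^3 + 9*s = (s + 1)*(s^4 - s^3 - 9*s^2 + 9*s) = (s - 3)*(s + 1)*(s^3 + 2*s^2 - 3*s) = (s - 3)*(s + 1)*(s + 3)*(s^2 - s) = (s - 3)*(s - 1)*(s + 1)*(s + 3)*(s)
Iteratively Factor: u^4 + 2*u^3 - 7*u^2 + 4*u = (u)*(u^3 + 2*u^2 - 7*u + 4) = u*(u + 4)*(u^2 - 2*u + 1) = u*(u - 1)*(u + 4)*(u - 1)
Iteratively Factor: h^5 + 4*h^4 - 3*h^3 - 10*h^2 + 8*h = (h)*(h^4 + 4*h^3 - 3*h^2 - 10*h + 8) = h*(h - 1)*(h^3 + 5*h^2 + 2*h - 8) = h*(h - 1)*(h + 4)*(h^2 + h - 2) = h*(h - 1)*(h + 2)*(h + 4)*(h - 1)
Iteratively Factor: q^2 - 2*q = (q - 2)*(q)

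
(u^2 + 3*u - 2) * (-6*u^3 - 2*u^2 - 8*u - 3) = -6*u^5 - 20*u^4 - 2*u^3 - 23*u^2 + 7*u + 6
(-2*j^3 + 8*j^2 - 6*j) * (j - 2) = -2*j^4 + 12*j^3 - 22*j^2 + 12*j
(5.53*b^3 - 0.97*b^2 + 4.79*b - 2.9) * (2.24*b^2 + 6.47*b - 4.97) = 12.3872*b^5 + 33.6063*b^4 - 23.0304*b^3 + 29.3162*b^2 - 42.5693*b + 14.413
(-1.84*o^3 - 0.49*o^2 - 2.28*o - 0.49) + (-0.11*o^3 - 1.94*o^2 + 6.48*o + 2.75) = -1.95*o^3 - 2.43*o^2 + 4.2*o + 2.26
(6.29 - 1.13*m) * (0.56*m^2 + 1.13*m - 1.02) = -0.6328*m^3 + 2.2455*m^2 + 8.2603*m - 6.4158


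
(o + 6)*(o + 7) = o^2 + 13*o + 42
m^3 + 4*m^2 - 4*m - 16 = (m - 2)*(m + 2)*(m + 4)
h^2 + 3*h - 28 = (h - 4)*(h + 7)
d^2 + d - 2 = (d - 1)*(d + 2)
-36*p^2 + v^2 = (-6*p + v)*(6*p + v)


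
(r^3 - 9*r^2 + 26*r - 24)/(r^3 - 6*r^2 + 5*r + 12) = (r - 2)/(r + 1)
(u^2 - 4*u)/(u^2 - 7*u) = (u - 4)/(u - 7)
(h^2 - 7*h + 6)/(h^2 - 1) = (h - 6)/(h + 1)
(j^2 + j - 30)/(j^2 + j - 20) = (j^2 + j - 30)/(j^2 + j - 20)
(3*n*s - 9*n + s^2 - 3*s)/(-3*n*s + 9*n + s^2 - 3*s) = (3*n + s)/(-3*n + s)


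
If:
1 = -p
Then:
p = -1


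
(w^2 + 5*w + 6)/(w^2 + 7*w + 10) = (w + 3)/(w + 5)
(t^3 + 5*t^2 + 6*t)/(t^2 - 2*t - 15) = t*(t + 2)/(t - 5)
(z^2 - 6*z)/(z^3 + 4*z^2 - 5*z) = (z - 6)/(z^2 + 4*z - 5)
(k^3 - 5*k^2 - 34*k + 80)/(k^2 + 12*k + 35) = (k^2 - 10*k + 16)/(k + 7)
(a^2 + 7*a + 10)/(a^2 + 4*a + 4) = (a + 5)/(a + 2)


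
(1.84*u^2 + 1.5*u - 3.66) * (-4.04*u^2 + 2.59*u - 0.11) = -7.4336*u^4 - 1.2944*u^3 + 18.469*u^2 - 9.6444*u + 0.4026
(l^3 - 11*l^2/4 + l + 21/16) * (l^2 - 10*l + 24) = l^5 - 51*l^4/4 + 105*l^3/2 - 1195*l^2/16 + 87*l/8 + 63/2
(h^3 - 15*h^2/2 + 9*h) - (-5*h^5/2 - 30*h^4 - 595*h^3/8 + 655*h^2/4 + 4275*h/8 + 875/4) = 5*h^5/2 + 30*h^4 + 603*h^3/8 - 685*h^2/4 - 4203*h/8 - 875/4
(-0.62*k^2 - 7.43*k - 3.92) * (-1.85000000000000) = 1.147*k^2 + 13.7455*k + 7.252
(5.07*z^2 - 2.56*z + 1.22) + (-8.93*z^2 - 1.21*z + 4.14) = -3.86*z^2 - 3.77*z + 5.36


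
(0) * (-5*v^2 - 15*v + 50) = 0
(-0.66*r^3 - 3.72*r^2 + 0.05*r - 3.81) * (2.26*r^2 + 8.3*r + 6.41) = -1.4916*r^5 - 13.8852*r^4 - 34.9936*r^3 - 32.0408*r^2 - 31.3025*r - 24.4221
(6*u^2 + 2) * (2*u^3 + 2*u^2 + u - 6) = 12*u^5 + 12*u^4 + 10*u^3 - 32*u^2 + 2*u - 12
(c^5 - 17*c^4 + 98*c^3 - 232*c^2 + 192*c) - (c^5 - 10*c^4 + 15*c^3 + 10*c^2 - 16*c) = -7*c^4 + 83*c^3 - 242*c^2 + 208*c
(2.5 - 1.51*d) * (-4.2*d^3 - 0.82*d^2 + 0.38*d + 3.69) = 6.342*d^4 - 9.2618*d^3 - 2.6238*d^2 - 4.6219*d + 9.225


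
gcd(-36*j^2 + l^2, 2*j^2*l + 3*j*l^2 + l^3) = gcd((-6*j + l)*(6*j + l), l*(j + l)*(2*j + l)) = 1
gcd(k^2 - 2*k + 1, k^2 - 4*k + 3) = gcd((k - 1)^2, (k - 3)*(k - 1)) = k - 1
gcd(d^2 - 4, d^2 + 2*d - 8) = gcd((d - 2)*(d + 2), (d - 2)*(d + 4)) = d - 2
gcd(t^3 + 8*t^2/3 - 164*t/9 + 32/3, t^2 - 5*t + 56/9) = t - 8/3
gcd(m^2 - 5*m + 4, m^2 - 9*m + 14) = 1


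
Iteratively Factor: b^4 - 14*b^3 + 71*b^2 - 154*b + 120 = (b - 2)*(b^3 - 12*b^2 + 47*b - 60) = (b - 4)*(b - 2)*(b^2 - 8*b + 15) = (b - 4)*(b - 3)*(b - 2)*(b - 5)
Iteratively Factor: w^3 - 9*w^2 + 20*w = (w - 4)*(w^2 - 5*w) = (w - 5)*(w - 4)*(w)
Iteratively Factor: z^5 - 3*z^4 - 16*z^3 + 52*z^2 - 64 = (z + 1)*(z^4 - 4*z^3 - 12*z^2 + 64*z - 64) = (z + 1)*(z + 4)*(z^3 - 8*z^2 + 20*z - 16) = (z - 2)*(z + 1)*(z + 4)*(z^2 - 6*z + 8) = (z - 2)^2*(z + 1)*(z + 4)*(z - 4)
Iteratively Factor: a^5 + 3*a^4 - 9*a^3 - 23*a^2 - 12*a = (a + 1)*(a^4 + 2*a^3 - 11*a^2 - 12*a) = (a + 1)*(a + 4)*(a^3 - 2*a^2 - 3*a) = a*(a + 1)*(a + 4)*(a^2 - 2*a - 3) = a*(a + 1)^2*(a + 4)*(a - 3)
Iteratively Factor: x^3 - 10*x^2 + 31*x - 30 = (x - 2)*(x^2 - 8*x + 15) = (x - 5)*(x - 2)*(x - 3)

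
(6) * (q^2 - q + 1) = 6*q^2 - 6*q + 6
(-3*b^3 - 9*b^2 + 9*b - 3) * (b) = -3*b^4 - 9*b^3 + 9*b^2 - 3*b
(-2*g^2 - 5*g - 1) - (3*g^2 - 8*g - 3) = -5*g^2 + 3*g + 2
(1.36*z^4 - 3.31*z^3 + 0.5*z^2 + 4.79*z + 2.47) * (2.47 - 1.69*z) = -2.2984*z^5 + 8.9531*z^4 - 9.0207*z^3 - 6.8601*z^2 + 7.657*z + 6.1009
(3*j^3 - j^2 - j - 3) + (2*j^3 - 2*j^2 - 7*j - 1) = 5*j^3 - 3*j^2 - 8*j - 4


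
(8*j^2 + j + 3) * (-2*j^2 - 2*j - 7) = -16*j^4 - 18*j^3 - 64*j^2 - 13*j - 21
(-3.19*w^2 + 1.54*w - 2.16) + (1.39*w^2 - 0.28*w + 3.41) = -1.8*w^2 + 1.26*w + 1.25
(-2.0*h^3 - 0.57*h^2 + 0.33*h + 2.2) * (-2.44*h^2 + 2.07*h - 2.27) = 4.88*h^5 - 2.7492*h^4 + 2.5549*h^3 - 3.391*h^2 + 3.8049*h - 4.994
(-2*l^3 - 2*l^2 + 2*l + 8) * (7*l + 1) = -14*l^4 - 16*l^3 + 12*l^2 + 58*l + 8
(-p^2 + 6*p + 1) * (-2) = 2*p^2 - 12*p - 2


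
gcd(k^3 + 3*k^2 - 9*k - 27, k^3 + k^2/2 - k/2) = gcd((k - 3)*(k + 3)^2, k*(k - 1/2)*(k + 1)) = 1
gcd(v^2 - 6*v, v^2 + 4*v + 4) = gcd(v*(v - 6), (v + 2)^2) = 1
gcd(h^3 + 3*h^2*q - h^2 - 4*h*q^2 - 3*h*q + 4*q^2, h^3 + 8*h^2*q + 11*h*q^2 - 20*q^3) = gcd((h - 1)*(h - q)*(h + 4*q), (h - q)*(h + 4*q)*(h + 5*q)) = -h^2 - 3*h*q + 4*q^2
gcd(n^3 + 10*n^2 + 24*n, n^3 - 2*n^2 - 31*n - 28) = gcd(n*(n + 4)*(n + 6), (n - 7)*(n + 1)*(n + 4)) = n + 4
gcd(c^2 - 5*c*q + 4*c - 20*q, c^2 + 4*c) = c + 4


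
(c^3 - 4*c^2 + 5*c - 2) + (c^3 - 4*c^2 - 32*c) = 2*c^3 - 8*c^2 - 27*c - 2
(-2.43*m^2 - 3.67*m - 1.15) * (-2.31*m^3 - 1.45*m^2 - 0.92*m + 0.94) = 5.6133*m^5 + 12.0012*m^4 + 10.2136*m^3 + 2.7597*m^2 - 2.3918*m - 1.081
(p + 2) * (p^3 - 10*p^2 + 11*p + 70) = p^4 - 8*p^3 - 9*p^2 + 92*p + 140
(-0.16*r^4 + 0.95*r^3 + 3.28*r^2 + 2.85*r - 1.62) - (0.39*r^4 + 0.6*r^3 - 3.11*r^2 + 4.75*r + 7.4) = -0.55*r^4 + 0.35*r^3 + 6.39*r^2 - 1.9*r - 9.02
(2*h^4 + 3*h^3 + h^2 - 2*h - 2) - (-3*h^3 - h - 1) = 2*h^4 + 6*h^3 + h^2 - h - 1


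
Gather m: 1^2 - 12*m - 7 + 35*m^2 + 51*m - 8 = 35*m^2 + 39*m - 14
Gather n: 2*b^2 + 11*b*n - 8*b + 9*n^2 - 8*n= 2*b^2 - 8*b + 9*n^2 + n*(11*b - 8)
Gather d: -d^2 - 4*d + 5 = -d^2 - 4*d + 5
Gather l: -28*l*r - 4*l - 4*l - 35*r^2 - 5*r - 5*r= l*(-28*r - 8) - 35*r^2 - 10*r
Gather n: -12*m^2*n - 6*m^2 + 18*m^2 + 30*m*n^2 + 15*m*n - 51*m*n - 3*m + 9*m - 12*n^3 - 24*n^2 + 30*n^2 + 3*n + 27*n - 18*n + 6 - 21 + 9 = 12*m^2 + 6*m - 12*n^3 + n^2*(30*m + 6) + n*(-12*m^2 - 36*m + 12) - 6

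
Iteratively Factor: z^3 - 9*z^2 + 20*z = (z - 4)*(z^2 - 5*z) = (z - 5)*(z - 4)*(z)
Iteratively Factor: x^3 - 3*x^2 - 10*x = (x)*(x^2 - 3*x - 10) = x*(x - 5)*(x + 2)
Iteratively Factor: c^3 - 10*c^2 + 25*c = (c - 5)*(c^2 - 5*c) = (c - 5)^2*(c)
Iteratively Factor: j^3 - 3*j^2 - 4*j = (j)*(j^2 - 3*j - 4) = j*(j + 1)*(j - 4)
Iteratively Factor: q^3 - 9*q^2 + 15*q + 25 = (q - 5)*(q^2 - 4*q - 5) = (q - 5)^2*(q + 1)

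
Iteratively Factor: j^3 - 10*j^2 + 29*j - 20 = (j - 1)*(j^2 - 9*j + 20) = (j - 5)*(j - 1)*(j - 4)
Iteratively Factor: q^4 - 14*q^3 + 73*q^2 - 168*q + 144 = (q - 4)*(q^3 - 10*q^2 + 33*q - 36) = (q - 4)*(q - 3)*(q^2 - 7*q + 12) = (q - 4)*(q - 3)^2*(q - 4)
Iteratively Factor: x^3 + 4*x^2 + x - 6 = (x + 2)*(x^2 + 2*x - 3) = (x + 2)*(x + 3)*(x - 1)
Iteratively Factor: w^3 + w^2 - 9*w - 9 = (w + 1)*(w^2 - 9) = (w - 3)*(w + 1)*(w + 3)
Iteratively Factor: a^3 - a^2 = (a)*(a^2 - a) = a^2*(a - 1)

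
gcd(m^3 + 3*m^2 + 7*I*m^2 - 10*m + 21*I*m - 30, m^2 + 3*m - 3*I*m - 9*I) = m + 3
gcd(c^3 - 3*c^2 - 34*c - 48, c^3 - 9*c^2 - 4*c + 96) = c^2 - 5*c - 24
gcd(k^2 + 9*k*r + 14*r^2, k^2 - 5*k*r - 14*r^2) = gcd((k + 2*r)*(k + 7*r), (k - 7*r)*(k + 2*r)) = k + 2*r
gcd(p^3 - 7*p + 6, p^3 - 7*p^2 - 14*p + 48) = p^2 + p - 6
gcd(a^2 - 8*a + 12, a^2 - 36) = a - 6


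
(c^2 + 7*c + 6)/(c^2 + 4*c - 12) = (c + 1)/(c - 2)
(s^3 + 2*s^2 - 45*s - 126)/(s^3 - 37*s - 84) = (s + 6)/(s + 4)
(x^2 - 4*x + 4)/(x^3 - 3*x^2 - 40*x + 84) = (x - 2)/(x^2 - x - 42)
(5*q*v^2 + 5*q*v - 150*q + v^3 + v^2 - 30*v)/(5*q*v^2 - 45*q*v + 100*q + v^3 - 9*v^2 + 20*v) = (v + 6)/(v - 4)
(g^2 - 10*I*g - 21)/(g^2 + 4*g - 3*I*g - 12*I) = (g - 7*I)/(g + 4)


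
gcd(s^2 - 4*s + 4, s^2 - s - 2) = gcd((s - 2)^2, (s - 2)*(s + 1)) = s - 2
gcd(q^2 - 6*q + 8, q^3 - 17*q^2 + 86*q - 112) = q - 2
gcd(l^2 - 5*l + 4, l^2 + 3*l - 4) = l - 1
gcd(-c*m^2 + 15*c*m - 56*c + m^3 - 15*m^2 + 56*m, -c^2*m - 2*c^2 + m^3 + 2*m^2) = c - m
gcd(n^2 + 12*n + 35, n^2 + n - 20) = n + 5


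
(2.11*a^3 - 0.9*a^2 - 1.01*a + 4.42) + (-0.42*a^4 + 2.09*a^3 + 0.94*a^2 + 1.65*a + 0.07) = -0.42*a^4 + 4.2*a^3 + 0.0399999999999999*a^2 + 0.64*a + 4.49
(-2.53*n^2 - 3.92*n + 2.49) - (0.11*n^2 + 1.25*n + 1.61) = -2.64*n^2 - 5.17*n + 0.88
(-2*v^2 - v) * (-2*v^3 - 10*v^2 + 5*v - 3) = 4*v^5 + 22*v^4 + v^2 + 3*v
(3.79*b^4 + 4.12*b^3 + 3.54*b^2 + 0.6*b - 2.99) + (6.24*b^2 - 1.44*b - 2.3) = 3.79*b^4 + 4.12*b^3 + 9.78*b^2 - 0.84*b - 5.29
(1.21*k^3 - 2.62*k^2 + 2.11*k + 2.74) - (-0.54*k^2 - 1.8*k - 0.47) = 1.21*k^3 - 2.08*k^2 + 3.91*k + 3.21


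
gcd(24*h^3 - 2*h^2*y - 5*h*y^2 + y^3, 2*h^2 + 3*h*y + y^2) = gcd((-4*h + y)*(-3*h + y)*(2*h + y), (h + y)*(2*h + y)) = 2*h + y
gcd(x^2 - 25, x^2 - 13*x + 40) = x - 5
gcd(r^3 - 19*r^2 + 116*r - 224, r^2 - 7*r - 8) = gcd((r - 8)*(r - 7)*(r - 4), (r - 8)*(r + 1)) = r - 8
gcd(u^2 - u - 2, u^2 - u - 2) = u^2 - u - 2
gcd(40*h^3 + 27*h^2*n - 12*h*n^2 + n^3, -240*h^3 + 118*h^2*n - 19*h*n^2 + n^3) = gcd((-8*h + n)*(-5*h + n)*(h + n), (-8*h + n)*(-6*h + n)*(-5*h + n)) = 40*h^2 - 13*h*n + n^2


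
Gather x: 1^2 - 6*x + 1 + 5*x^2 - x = 5*x^2 - 7*x + 2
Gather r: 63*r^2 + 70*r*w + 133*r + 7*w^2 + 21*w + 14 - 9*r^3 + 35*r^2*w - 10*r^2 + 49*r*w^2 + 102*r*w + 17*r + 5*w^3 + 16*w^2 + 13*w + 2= -9*r^3 + r^2*(35*w + 53) + r*(49*w^2 + 172*w + 150) + 5*w^3 + 23*w^2 + 34*w + 16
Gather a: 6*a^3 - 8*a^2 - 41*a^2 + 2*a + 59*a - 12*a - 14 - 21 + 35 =6*a^3 - 49*a^2 + 49*a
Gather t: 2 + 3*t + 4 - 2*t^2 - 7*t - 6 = -2*t^2 - 4*t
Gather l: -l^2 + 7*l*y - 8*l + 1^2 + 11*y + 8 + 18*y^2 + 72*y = -l^2 + l*(7*y - 8) + 18*y^2 + 83*y + 9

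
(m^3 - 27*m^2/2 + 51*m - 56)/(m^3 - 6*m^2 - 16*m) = (m^2 - 11*m/2 + 7)/(m*(m + 2))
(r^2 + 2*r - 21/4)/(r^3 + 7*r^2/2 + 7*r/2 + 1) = (4*r^2 + 8*r - 21)/(2*(2*r^3 + 7*r^2 + 7*r + 2))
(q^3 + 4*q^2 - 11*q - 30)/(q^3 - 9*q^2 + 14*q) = (q^3 + 4*q^2 - 11*q - 30)/(q*(q^2 - 9*q + 14))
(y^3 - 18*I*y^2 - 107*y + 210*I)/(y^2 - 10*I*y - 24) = (y^2 - 12*I*y - 35)/(y - 4*I)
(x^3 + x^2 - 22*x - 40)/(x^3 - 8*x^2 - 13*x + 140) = (x + 2)/(x - 7)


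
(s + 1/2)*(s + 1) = s^2 + 3*s/2 + 1/2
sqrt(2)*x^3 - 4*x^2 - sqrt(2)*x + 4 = (x - 1)*(x - 2*sqrt(2))*(sqrt(2)*x + sqrt(2))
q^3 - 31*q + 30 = (q - 5)*(q - 1)*(q + 6)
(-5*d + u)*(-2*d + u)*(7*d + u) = 70*d^3 - 39*d^2*u + u^3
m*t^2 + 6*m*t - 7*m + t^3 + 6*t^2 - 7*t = (m + t)*(t - 1)*(t + 7)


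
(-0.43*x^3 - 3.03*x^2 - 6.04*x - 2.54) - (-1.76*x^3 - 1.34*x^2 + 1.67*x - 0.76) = 1.33*x^3 - 1.69*x^2 - 7.71*x - 1.78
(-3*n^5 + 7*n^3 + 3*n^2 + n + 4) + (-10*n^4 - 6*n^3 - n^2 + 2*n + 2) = -3*n^5 - 10*n^4 + n^3 + 2*n^2 + 3*n + 6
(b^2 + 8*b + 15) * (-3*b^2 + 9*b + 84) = -3*b^4 - 15*b^3 + 111*b^2 + 807*b + 1260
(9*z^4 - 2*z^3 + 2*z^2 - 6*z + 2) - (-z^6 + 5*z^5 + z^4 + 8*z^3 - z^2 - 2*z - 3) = z^6 - 5*z^5 + 8*z^4 - 10*z^3 + 3*z^2 - 4*z + 5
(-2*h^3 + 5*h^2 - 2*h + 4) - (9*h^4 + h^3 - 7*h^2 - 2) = -9*h^4 - 3*h^3 + 12*h^2 - 2*h + 6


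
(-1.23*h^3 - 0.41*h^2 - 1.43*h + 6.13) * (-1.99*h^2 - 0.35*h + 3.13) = 2.4477*h^5 + 1.2464*h^4 - 0.8607*h^3 - 12.9815*h^2 - 6.6214*h + 19.1869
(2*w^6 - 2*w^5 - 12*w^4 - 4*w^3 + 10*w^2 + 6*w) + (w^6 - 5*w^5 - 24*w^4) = 3*w^6 - 7*w^5 - 36*w^4 - 4*w^3 + 10*w^2 + 6*w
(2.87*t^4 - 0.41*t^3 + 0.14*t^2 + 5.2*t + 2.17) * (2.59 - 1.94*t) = -5.5678*t^5 + 8.2287*t^4 - 1.3335*t^3 - 9.7254*t^2 + 9.2582*t + 5.6203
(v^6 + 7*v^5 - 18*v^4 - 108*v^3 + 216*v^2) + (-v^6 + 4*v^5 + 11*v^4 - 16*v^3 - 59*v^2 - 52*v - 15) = 11*v^5 - 7*v^4 - 124*v^3 + 157*v^2 - 52*v - 15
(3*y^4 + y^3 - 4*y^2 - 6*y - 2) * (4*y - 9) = 12*y^5 - 23*y^4 - 25*y^3 + 12*y^2 + 46*y + 18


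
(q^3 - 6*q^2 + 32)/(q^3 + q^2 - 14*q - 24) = (q - 4)/(q + 3)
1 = 1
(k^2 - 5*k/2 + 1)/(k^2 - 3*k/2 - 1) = (2*k - 1)/(2*k + 1)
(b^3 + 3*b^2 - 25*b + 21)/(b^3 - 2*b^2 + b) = (b^2 + 4*b - 21)/(b*(b - 1))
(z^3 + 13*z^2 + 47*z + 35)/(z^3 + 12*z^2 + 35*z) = (z + 1)/z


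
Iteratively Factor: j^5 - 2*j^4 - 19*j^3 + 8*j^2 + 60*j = (j - 2)*(j^4 - 19*j^2 - 30*j) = j*(j - 2)*(j^3 - 19*j - 30) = j*(j - 5)*(j - 2)*(j^2 + 5*j + 6) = j*(j - 5)*(j - 2)*(j + 3)*(j + 2)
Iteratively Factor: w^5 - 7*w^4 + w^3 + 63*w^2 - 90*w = (w)*(w^4 - 7*w^3 + w^2 + 63*w - 90) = w*(w - 2)*(w^3 - 5*w^2 - 9*w + 45) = w*(w - 5)*(w - 2)*(w^2 - 9) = w*(w - 5)*(w - 2)*(w + 3)*(w - 3)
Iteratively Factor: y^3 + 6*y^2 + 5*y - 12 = (y - 1)*(y^2 + 7*y + 12) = (y - 1)*(y + 3)*(y + 4)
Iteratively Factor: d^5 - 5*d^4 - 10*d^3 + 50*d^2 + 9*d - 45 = (d + 3)*(d^4 - 8*d^3 + 14*d^2 + 8*d - 15) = (d - 5)*(d + 3)*(d^3 - 3*d^2 - d + 3) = (d - 5)*(d + 1)*(d + 3)*(d^2 - 4*d + 3) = (d - 5)*(d - 1)*(d + 1)*(d + 3)*(d - 3)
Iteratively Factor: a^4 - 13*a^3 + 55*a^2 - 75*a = (a - 3)*(a^3 - 10*a^2 + 25*a) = (a - 5)*(a - 3)*(a^2 - 5*a) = a*(a - 5)*(a - 3)*(a - 5)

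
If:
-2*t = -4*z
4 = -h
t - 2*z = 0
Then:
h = -4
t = 2*z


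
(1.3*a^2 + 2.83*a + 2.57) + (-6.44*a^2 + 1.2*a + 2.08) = -5.14*a^2 + 4.03*a + 4.65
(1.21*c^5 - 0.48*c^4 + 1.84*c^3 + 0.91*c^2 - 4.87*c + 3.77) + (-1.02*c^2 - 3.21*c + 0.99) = 1.21*c^5 - 0.48*c^4 + 1.84*c^3 - 0.11*c^2 - 8.08*c + 4.76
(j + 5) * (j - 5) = j^2 - 25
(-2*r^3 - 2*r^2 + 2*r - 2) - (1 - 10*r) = -2*r^3 - 2*r^2 + 12*r - 3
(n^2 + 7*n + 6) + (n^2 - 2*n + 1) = 2*n^2 + 5*n + 7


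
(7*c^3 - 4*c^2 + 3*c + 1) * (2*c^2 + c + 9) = 14*c^5 - c^4 + 65*c^3 - 31*c^2 + 28*c + 9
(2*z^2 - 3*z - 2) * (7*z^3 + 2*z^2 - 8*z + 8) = 14*z^5 - 17*z^4 - 36*z^3 + 36*z^2 - 8*z - 16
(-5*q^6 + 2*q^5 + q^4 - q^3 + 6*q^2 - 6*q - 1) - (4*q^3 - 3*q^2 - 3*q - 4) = -5*q^6 + 2*q^5 + q^4 - 5*q^3 + 9*q^2 - 3*q + 3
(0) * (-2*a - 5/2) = 0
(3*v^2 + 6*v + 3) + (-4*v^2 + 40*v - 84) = -v^2 + 46*v - 81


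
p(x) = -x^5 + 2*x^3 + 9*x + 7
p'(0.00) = 9.00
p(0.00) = 7.00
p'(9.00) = -32310.00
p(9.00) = -57503.00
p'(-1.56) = -6.01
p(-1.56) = -5.39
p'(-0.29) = 9.47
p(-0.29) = 4.34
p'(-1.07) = 9.32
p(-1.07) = -3.68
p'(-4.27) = -1543.80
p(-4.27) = 1232.37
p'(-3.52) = -684.27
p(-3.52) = 428.49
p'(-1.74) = -18.67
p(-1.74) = -3.25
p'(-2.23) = -84.81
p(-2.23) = 19.90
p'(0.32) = 9.56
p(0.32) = 9.94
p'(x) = -5*x^4 + 6*x^2 + 9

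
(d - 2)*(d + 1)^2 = d^3 - 3*d - 2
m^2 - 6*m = m*(m - 6)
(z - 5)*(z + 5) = z^2 - 25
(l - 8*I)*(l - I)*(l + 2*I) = l^3 - 7*I*l^2 + 10*l - 16*I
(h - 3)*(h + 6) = h^2 + 3*h - 18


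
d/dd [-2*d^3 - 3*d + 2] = -6*d^2 - 3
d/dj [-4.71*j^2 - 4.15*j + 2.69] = -9.42*j - 4.15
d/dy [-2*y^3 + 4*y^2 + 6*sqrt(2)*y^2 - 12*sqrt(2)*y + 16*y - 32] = -6*y^2 + 8*y + 12*sqrt(2)*y - 12*sqrt(2) + 16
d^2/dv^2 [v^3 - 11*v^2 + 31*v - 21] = 6*v - 22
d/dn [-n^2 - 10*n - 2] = -2*n - 10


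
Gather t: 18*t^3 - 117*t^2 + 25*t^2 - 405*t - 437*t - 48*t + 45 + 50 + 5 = 18*t^3 - 92*t^2 - 890*t + 100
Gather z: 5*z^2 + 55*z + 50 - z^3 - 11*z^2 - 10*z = -z^3 - 6*z^2 + 45*z + 50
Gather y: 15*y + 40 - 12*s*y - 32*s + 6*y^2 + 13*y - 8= -32*s + 6*y^2 + y*(28 - 12*s) + 32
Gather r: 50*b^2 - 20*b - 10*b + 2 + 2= 50*b^2 - 30*b + 4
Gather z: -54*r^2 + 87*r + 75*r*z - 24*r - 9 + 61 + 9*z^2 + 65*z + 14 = -54*r^2 + 63*r + 9*z^2 + z*(75*r + 65) + 66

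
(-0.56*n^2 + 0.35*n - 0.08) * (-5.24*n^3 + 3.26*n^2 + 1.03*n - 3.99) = 2.9344*n^5 - 3.6596*n^4 + 0.9834*n^3 + 2.3341*n^2 - 1.4789*n + 0.3192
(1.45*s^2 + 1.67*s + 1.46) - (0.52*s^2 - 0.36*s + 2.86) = 0.93*s^2 + 2.03*s - 1.4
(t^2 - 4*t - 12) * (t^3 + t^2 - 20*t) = t^5 - 3*t^4 - 36*t^3 + 68*t^2 + 240*t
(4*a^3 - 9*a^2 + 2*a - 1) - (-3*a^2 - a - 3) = 4*a^3 - 6*a^2 + 3*a + 2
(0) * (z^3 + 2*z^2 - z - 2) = 0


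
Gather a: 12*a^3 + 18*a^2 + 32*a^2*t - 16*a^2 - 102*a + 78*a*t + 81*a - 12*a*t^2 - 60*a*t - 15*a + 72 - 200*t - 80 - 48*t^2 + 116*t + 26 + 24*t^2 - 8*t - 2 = 12*a^3 + a^2*(32*t + 2) + a*(-12*t^2 + 18*t - 36) - 24*t^2 - 92*t + 16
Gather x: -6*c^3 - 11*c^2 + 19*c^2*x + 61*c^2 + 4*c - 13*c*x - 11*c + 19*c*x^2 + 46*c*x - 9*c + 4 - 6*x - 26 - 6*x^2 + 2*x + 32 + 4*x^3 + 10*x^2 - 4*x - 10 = -6*c^3 + 50*c^2 - 16*c + 4*x^3 + x^2*(19*c + 4) + x*(19*c^2 + 33*c - 8)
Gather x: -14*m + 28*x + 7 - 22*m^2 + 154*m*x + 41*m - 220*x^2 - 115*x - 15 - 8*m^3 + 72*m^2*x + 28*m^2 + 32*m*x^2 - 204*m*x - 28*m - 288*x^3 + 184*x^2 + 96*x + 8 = -8*m^3 + 6*m^2 - m - 288*x^3 + x^2*(32*m - 36) + x*(72*m^2 - 50*m + 9)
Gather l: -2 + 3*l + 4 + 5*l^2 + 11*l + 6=5*l^2 + 14*l + 8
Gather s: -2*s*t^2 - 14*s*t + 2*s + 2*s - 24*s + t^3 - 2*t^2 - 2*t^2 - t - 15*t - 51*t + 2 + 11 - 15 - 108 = s*(-2*t^2 - 14*t - 20) + t^3 - 4*t^2 - 67*t - 110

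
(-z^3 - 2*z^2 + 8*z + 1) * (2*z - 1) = -2*z^4 - 3*z^3 + 18*z^2 - 6*z - 1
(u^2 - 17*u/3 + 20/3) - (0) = u^2 - 17*u/3 + 20/3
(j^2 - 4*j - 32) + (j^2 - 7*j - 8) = 2*j^2 - 11*j - 40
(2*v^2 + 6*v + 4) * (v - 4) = 2*v^3 - 2*v^2 - 20*v - 16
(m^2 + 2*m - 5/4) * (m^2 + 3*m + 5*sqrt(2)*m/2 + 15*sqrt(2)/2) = m^4 + 5*sqrt(2)*m^3/2 + 5*m^3 + 19*m^2/4 + 25*sqrt(2)*m^2/2 - 15*m/4 + 95*sqrt(2)*m/8 - 75*sqrt(2)/8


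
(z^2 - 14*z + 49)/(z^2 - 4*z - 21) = (z - 7)/(z + 3)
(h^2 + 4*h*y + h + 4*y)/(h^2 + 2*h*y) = (h^2 + 4*h*y + h + 4*y)/(h*(h + 2*y))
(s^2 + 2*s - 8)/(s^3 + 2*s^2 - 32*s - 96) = (s - 2)/(s^2 - 2*s - 24)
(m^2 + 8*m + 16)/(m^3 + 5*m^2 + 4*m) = (m + 4)/(m*(m + 1))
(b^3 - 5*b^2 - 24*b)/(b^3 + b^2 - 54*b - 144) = b/(b + 6)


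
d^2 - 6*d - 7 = (d - 7)*(d + 1)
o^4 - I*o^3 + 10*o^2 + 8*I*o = o*(o - 4*I)*(o + I)*(o + 2*I)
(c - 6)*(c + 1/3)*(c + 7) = c^3 + 4*c^2/3 - 125*c/3 - 14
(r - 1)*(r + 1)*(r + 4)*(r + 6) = r^4 + 10*r^3 + 23*r^2 - 10*r - 24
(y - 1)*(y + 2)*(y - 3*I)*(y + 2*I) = y^4 + y^3 - I*y^3 + 4*y^2 - I*y^2 + 6*y + 2*I*y - 12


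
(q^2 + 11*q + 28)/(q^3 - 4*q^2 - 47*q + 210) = (q + 4)/(q^2 - 11*q + 30)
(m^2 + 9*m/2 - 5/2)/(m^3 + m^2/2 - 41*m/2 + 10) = 1/(m - 4)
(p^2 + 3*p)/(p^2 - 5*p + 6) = p*(p + 3)/(p^2 - 5*p + 6)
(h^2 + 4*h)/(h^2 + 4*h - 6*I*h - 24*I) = h/(h - 6*I)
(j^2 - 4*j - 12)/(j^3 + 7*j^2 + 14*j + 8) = (j - 6)/(j^2 + 5*j + 4)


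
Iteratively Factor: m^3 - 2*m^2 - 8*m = (m)*(m^2 - 2*m - 8) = m*(m - 4)*(m + 2)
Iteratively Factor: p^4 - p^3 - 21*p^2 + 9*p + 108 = (p + 3)*(p^3 - 4*p^2 - 9*p + 36) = (p + 3)^2*(p^2 - 7*p + 12) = (p - 4)*(p + 3)^2*(p - 3)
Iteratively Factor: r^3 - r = (r)*(r^2 - 1) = r*(r + 1)*(r - 1)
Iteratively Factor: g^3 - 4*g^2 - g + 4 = (g - 4)*(g^2 - 1) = (g - 4)*(g - 1)*(g + 1)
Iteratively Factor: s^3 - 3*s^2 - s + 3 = (s - 3)*(s^2 - 1) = (s - 3)*(s - 1)*(s + 1)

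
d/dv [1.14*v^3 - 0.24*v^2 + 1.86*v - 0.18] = 3.42*v^2 - 0.48*v + 1.86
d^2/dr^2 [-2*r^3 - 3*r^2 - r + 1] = -12*r - 6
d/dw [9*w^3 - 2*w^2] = w*(27*w - 4)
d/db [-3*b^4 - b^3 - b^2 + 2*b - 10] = -12*b^3 - 3*b^2 - 2*b + 2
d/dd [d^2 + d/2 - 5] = 2*d + 1/2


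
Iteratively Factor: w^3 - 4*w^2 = (w)*(w^2 - 4*w) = w*(w - 4)*(w)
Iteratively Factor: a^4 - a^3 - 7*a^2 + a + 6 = (a + 2)*(a^3 - 3*a^2 - a + 3) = (a + 1)*(a + 2)*(a^2 - 4*a + 3) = (a - 3)*(a + 1)*(a + 2)*(a - 1)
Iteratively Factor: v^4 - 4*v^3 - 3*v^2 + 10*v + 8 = (v + 1)*(v^3 - 5*v^2 + 2*v + 8) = (v - 2)*(v + 1)*(v^2 - 3*v - 4) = (v - 4)*(v - 2)*(v + 1)*(v + 1)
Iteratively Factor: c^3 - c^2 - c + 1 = (c - 1)*(c^2 - 1) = (c - 1)^2*(c + 1)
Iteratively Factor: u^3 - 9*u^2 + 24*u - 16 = (u - 1)*(u^2 - 8*u + 16) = (u - 4)*(u - 1)*(u - 4)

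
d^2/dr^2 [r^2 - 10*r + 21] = 2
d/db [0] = 0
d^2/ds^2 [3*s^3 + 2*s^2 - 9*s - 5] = 18*s + 4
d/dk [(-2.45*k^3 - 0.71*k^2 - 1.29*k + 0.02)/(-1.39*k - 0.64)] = (6.811*k^3 + 5.6909*k^2 + 0.9088*k + 0.8534)/(1.9321*k^2 + 1.7792*k + 0.4096)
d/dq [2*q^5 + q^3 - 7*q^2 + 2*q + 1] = 10*q^4 + 3*q^2 - 14*q + 2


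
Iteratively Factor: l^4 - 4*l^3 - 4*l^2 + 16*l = (l - 2)*(l^3 - 2*l^2 - 8*l) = (l - 2)*(l + 2)*(l^2 - 4*l) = (l - 4)*(l - 2)*(l + 2)*(l)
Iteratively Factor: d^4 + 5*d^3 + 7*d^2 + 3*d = (d + 1)*(d^3 + 4*d^2 + 3*d) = d*(d + 1)*(d^2 + 4*d + 3) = d*(d + 1)^2*(d + 3)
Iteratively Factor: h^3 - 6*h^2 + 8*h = (h - 4)*(h^2 - 2*h) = h*(h - 4)*(h - 2)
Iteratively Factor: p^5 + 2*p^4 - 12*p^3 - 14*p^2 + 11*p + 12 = (p + 1)*(p^4 + p^3 - 13*p^2 - p + 12) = (p - 3)*(p + 1)*(p^3 + 4*p^2 - p - 4) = (p - 3)*(p + 1)^2*(p^2 + 3*p - 4) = (p - 3)*(p - 1)*(p + 1)^2*(p + 4)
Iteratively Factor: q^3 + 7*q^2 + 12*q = (q + 3)*(q^2 + 4*q) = q*(q + 3)*(q + 4)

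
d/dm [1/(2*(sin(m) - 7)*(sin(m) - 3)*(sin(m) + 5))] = (-3*sin(m)^2 + 10*sin(m) + 29)*cos(m)/(2*(sin(m) - 7)^2*(sin(m) - 3)^2*(sin(m) + 5)^2)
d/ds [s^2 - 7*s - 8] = 2*s - 7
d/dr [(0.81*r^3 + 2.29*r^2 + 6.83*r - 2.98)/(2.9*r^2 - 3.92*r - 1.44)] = (2.349*r^4 - 6.3504*r^3 - 32.283*r^2 + 10.6888*r - 21.5168)/(8.41*r^4 - 22.736*r^3 + 7.0144*r^2 + 11.2896*r + 2.0736)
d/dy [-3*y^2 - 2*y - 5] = -6*y - 2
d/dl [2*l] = 2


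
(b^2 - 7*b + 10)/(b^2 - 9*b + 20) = (b - 2)/(b - 4)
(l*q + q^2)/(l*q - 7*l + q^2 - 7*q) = q/(q - 7)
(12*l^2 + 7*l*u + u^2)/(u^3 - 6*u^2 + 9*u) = (12*l^2 + 7*l*u + u^2)/(u*(u^2 - 6*u + 9))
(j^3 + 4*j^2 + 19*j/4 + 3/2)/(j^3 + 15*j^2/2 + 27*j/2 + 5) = (j + 3/2)/(j + 5)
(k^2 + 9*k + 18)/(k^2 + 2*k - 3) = (k + 6)/(k - 1)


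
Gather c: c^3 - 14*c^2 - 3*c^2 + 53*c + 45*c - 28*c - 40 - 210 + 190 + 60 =c^3 - 17*c^2 + 70*c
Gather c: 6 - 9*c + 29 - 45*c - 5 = 30 - 54*c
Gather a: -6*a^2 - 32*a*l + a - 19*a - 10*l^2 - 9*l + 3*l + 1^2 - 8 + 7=-6*a^2 + a*(-32*l - 18) - 10*l^2 - 6*l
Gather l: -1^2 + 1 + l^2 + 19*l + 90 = l^2 + 19*l + 90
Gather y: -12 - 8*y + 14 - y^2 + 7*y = -y^2 - y + 2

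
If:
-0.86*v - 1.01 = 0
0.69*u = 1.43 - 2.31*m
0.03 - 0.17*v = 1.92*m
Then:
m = 0.12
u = 1.67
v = -1.17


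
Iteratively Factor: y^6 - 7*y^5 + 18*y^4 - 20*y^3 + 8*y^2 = (y - 2)*(y^5 - 5*y^4 + 8*y^3 - 4*y^2) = (y - 2)^2*(y^4 - 3*y^3 + 2*y^2) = (y - 2)^3*(y^3 - y^2) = (y - 2)^3*(y - 1)*(y^2) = y*(y - 2)^3*(y - 1)*(y)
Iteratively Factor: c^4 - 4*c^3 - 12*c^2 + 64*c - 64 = (c - 4)*(c^3 - 12*c + 16) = (c - 4)*(c - 2)*(c^2 + 2*c - 8) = (c - 4)*(c - 2)^2*(c + 4)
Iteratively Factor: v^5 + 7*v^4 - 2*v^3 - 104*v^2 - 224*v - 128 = (v + 4)*(v^4 + 3*v^3 - 14*v^2 - 48*v - 32) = (v + 1)*(v + 4)*(v^3 + 2*v^2 - 16*v - 32) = (v + 1)*(v + 2)*(v + 4)*(v^2 - 16) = (v - 4)*(v + 1)*(v + 2)*(v + 4)*(v + 4)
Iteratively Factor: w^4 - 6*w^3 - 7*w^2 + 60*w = (w - 4)*(w^3 - 2*w^2 - 15*w) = (w - 5)*(w - 4)*(w^2 + 3*w) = (w - 5)*(w - 4)*(w + 3)*(w)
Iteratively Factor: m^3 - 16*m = (m)*(m^2 - 16) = m*(m - 4)*(m + 4)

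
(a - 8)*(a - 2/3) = a^2 - 26*a/3 + 16/3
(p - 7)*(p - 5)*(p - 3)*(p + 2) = p^4 - 13*p^3 + 41*p^2 + 37*p - 210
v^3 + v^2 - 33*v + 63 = (v - 3)^2*(v + 7)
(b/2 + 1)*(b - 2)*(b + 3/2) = b^3/2 + 3*b^2/4 - 2*b - 3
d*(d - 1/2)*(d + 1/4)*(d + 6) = d^4 + 23*d^3/4 - 13*d^2/8 - 3*d/4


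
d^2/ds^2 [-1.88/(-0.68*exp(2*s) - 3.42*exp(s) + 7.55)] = (1.88*(1.36*exp(s) + 3.42)*(2.72*exp(s) + 6.84)*exp(s) - (5.1136*exp(s) + 6.4296)*(0.68*exp(2*s) + 3.42*exp(s) - 7.55))*exp(s)/(0.68*exp(2*s) + 3.42*exp(s) - 7.55)^3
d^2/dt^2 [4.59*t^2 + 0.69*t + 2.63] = 9.18000000000000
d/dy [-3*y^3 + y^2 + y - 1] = -9*y^2 + 2*y + 1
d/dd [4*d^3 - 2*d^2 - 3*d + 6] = 12*d^2 - 4*d - 3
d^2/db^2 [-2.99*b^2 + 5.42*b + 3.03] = -5.98000000000000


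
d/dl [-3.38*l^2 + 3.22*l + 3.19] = 3.22 - 6.76*l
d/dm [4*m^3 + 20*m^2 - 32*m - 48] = 12*m^2 + 40*m - 32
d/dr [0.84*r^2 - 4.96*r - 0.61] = 1.68*r - 4.96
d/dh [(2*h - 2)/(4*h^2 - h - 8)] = 2*(4*h^2 - h - (h - 1)*(8*h - 1) - 8)/(-4*h^2 + h + 8)^2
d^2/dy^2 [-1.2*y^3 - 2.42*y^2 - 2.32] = -7.2*y - 4.84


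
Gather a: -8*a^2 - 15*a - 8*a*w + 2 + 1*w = -8*a^2 + a*(-8*w - 15) + w + 2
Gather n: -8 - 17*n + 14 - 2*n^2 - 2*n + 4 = -2*n^2 - 19*n + 10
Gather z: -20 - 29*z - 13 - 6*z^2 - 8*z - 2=-6*z^2 - 37*z - 35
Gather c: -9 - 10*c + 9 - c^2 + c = -c^2 - 9*c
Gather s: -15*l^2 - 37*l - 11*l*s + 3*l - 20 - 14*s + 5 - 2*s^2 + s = -15*l^2 - 34*l - 2*s^2 + s*(-11*l - 13) - 15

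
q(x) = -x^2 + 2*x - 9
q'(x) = 2 - 2*x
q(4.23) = -18.43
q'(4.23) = -6.46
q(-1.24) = -13.02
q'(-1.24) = 4.48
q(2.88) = -11.53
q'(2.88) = -3.76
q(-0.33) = -9.77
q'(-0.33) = 2.66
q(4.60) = -20.96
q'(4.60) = -7.20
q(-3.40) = -27.36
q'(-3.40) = 8.80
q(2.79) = -11.20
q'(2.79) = -3.58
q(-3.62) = -29.34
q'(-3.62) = 9.24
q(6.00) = -33.00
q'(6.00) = -10.00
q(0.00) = -9.00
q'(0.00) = 2.00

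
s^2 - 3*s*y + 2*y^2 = (s - 2*y)*(s - y)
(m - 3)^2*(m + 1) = m^3 - 5*m^2 + 3*m + 9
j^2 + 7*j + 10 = (j + 2)*(j + 5)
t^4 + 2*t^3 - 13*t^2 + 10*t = t*(t - 2)*(t - 1)*(t + 5)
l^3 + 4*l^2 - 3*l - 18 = (l - 2)*(l + 3)^2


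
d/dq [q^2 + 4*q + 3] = 2*q + 4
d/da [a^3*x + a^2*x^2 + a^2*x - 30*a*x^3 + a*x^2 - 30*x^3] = x*(3*a^2 + 2*a*x + 2*a - 30*x^2 + x)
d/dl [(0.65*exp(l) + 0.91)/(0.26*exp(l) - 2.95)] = -2.1541*exp(l)/(0.26*exp(l) - 2.95)^2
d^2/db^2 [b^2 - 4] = 2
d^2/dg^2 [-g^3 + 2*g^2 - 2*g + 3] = 4 - 6*g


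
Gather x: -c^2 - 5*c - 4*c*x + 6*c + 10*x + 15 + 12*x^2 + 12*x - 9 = -c^2 + c + 12*x^2 + x*(22 - 4*c) + 6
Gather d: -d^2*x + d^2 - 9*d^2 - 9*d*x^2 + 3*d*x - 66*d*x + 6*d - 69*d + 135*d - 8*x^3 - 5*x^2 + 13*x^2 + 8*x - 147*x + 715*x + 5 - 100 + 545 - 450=d^2*(-x - 8) + d*(-9*x^2 - 63*x + 72) - 8*x^3 + 8*x^2 + 576*x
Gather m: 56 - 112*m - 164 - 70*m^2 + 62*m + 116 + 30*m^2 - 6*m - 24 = -40*m^2 - 56*m - 16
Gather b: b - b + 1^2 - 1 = 0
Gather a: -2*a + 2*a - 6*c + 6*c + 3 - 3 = 0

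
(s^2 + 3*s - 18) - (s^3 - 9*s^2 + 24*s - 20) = -s^3 + 10*s^2 - 21*s + 2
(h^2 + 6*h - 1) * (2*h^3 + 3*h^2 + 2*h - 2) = 2*h^5 + 15*h^4 + 18*h^3 + 7*h^2 - 14*h + 2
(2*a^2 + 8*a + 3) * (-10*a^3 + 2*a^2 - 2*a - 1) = -20*a^5 - 76*a^4 - 18*a^3 - 12*a^2 - 14*a - 3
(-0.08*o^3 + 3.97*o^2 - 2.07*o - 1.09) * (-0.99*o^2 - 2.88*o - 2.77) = 0.0792*o^5 - 3.6999*o^4 - 9.1627*o^3 - 3.9562*o^2 + 8.8731*o + 3.0193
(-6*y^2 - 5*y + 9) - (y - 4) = -6*y^2 - 6*y + 13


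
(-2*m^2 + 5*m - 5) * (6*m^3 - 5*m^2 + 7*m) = -12*m^5 + 40*m^4 - 69*m^3 + 60*m^2 - 35*m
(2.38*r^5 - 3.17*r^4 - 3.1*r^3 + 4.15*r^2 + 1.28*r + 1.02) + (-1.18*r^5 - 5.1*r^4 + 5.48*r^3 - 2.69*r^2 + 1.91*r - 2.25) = 1.2*r^5 - 8.27*r^4 + 2.38*r^3 + 1.46*r^2 + 3.19*r - 1.23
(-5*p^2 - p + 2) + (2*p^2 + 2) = -3*p^2 - p + 4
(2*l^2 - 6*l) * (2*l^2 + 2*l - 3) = 4*l^4 - 8*l^3 - 18*l^2 + 18*l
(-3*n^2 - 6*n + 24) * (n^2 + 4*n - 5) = -3*n^4 - 18*n^3 + 15*n^2 + 126*n - 120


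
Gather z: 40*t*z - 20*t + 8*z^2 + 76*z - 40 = -20*t + 8*z^2 + z*(40*t + 76) - 40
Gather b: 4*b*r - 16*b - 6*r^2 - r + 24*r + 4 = b*(4*r - 16) - 6*r^2 + 23*r + 4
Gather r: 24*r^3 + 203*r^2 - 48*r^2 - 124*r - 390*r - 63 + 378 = 24*r^3 + 155*r^2 - 514*r + 315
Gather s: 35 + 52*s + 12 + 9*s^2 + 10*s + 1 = 9*s^2 + 62*s + 48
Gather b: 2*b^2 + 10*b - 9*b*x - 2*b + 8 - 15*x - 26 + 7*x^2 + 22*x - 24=2*b^2 + b*(8 - 9*x) + 7*x^2 + 7*x - 42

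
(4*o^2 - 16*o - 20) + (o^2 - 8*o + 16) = 5*o^2 - 24*o - 4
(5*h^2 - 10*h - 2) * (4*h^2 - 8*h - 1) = 20*h^4 - 80*h^3 + 67*h^2 + 26*h + 2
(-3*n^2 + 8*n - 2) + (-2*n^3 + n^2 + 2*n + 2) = -2*n^3 - 2*n^2 + 10*n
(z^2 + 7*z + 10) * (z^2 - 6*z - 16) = z^4 + z^3 - 48*z^2 - 172*z - 160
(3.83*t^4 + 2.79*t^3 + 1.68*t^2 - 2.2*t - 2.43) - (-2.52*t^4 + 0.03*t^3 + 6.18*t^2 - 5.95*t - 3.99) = 6.35*t^4 + 2.76*t^3 - 4.5*t^2 + 3.75*t + 1.56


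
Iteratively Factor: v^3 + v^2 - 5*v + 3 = (v + 3)*(v^2 - 2*v + 1) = (v - 1)*(v + 3)*(v - 1)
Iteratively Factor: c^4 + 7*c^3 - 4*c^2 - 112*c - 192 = (c - 4)*(c^3 + 11*c^2 + 40*c + 48) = (c - 4)*(c + 4)*(c^2 + 7*c + 12) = (c - 4)*(c + 3)*(c + 4)*(c + 4)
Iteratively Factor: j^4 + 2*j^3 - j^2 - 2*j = (j + 1)*(j^3 + j^2 - 2*j) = (j - 1)*(j + 1)*(j^2 + 2*j) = j*(j - 1)*(j + 1)*(j + 2)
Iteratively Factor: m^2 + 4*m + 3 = (m + 3)*(m + 1)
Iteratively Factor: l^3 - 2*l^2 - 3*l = (l - 3)*(l^2 + l) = l*(l - 3)*(l + 1)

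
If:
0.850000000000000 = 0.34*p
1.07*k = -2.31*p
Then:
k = -5.40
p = 2.50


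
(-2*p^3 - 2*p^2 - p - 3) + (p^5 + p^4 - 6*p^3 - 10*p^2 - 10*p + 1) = p^5 + p^4 - 8*p^3 - 12*p^2 - 11*p - 2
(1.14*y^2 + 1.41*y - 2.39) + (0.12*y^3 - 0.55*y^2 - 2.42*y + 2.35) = 0.12*y^3 + 0.59*y^2 - 1.01*y - 0.04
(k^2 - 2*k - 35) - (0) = k^2 - 2*k - 35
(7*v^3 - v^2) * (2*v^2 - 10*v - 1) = 14*v^5 - 72*v^4 + 3*v^3 + v^2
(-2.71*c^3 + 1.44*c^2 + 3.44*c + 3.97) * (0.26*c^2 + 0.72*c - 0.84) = -0.7046*c^5 - 1.5768*c^4 + 4.2076*c^3 + 2.2994*c^2 - 0.0311999999999997*c - 3.3348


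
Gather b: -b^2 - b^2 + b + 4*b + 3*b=-2*b^2 + 8*b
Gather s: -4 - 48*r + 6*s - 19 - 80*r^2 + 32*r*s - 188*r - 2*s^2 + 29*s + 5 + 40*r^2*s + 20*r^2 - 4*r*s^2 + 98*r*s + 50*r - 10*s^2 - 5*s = -60*r^2 - 186*r + s^2*(-4*r - 12) + s*(40*r^2 + 130*r + 30) - 18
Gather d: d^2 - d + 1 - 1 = d^2 - d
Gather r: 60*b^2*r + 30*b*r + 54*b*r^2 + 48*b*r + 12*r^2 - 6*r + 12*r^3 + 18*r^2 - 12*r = 12*r^3 + r^2*(54*b + 30) + r*(60*b^2 + 78*b - 18)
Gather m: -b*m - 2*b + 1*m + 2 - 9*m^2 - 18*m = -2*b - 9*m^2 + m*(-b - 17) + 2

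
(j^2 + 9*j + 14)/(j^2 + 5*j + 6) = (j + 7)/(j + 3)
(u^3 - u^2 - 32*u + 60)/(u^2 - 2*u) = u + 1 - 30/u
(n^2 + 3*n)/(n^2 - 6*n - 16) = n*(n + 3)/(n^2 - 6*n - 16)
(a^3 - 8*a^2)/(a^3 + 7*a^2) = (a - 8)/(a + 7)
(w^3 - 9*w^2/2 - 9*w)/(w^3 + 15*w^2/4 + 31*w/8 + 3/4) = 4*w*(w - 6)/(4*w^2 + 9*w + 2)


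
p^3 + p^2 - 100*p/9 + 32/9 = (p - 8/3)*(p - 1/3)*(p + 4)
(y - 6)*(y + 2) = y^2 - 4*y - 12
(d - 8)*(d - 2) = d^2 - 10*d + 16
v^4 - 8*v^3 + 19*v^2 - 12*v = v*(v - 4)*(v - 3)*(v - 1)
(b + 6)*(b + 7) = b^2 + 13*b + 42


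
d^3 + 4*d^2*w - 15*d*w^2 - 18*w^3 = (d - 3*w)*(d + w)*(d + 6*w)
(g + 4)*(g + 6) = g^2 + 10*g + 24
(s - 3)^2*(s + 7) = s^3 + s^2 - 33*s + 63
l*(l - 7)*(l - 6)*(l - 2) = l^4 - 15*l^3 + 68*l^2 - 84*l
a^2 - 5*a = a*(a - 5)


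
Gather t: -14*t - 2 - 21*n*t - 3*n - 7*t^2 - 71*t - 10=-3*n - 7*t^2 + t*(-21*n - 85) - 12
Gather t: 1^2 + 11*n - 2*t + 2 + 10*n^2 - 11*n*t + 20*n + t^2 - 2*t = 10*n^2 + 31*n + t^2 + t*(-11*n - 4) + 3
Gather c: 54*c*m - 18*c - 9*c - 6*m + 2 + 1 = c*(54*m - 27) - 6*m + 3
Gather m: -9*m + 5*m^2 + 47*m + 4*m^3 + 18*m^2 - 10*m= 4*m^3 + 23*m^2 + 28*m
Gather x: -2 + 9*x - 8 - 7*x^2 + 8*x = -7*x^2 + 17*x - 10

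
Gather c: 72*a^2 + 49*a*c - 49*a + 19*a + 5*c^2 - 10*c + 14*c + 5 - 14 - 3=72*a^2 - 30*a + 5*c^2 + c*(49*a + 4) - 12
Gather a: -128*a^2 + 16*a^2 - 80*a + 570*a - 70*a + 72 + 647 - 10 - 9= -112*a^2 + 420*a + 700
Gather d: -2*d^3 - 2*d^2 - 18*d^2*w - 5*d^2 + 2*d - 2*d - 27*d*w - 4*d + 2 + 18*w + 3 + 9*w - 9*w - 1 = -2*d^3 + d^2*(-18*w - 7) + d*(-27*w - 4) + 18*w + 4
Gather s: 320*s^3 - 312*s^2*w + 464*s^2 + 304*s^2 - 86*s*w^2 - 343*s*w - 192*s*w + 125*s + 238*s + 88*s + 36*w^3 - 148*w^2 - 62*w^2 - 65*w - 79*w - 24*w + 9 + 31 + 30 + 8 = 320*s^3 + s^2*(768 - 312*w) + s*(-86*w^2 - 535*w + 451) + 36*w^3 - 210*w^2 - 168*w + 78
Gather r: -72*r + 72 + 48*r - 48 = 24 - 24*r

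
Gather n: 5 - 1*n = 5 - n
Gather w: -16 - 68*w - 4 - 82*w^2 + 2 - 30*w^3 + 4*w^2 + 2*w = -30*w^3 - 78*w^2 - 66*w - 18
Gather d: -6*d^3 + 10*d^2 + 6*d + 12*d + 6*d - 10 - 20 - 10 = -6*d^3 + 10*d^2 + 24*d - 40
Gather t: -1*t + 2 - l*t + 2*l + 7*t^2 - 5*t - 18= 2*l + 7*t^2 + t*(-l - 6) - 16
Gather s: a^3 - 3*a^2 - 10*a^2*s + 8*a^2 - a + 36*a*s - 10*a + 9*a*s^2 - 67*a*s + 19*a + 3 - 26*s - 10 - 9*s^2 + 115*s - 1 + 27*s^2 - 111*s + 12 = a^3 + 5*a^2 + 8*a + s^2*(9*a + 18) + s*(-10*a^2 - 31*a - 22) + 4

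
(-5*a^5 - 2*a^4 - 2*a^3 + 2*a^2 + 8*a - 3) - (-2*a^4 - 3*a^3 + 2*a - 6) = -5*a^5 + a^3 + 2*a^2 + 6*a + 3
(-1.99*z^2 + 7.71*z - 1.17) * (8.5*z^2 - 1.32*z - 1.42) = -16.915*z^4 + 68.1618*z^3 - 17.2964*z^2 - 9.4038*z + 1.6614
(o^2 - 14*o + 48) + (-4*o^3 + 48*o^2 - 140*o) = -4*o^3 + 49*o^2 - 154*o + 48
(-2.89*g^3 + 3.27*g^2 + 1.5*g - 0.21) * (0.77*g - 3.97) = -2.2253*g^4 + 13.9912*g^3 - 11.8269*g^2 - 6.1167*g + 0.8337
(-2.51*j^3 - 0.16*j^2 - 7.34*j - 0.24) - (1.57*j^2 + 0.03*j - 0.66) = -2.51*j^3 - 1.73*j^2 - 7.37*j + 0.42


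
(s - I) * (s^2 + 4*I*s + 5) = s^3 + 3*I*s^2 + 9*s - 5*I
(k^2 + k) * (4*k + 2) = 4*k^3 + 6*k^2 + 2*k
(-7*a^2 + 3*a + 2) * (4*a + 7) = -28*a^3 - 37*a^2 + 29*a + 14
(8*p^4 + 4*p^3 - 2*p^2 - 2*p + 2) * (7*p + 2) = 56*p^5 + 44*p^4 - 6*p^3 - 18*p^2 + 10*p + 4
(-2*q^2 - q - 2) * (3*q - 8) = -6*q^3 + 13*q^2 + 2*q + 16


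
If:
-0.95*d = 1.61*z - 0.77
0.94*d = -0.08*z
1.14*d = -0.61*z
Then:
No Solution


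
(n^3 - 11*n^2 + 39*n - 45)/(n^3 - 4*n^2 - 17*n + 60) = (n - 3)/(n + 4)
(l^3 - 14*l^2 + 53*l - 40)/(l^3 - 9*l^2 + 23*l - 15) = (l - 8)/(l - 3)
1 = 1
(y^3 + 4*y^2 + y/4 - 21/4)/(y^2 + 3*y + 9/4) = (2*y^2 + 5*y - 7)/(2*y + 3)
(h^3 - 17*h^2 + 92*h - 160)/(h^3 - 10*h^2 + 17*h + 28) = (h^2 - 13*h + 40)/(h^2 - 6*h - 7)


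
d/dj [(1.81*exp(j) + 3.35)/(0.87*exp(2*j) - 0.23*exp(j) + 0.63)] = (-1.5747*exp(2*j) - 5.829*exp(j) + 1.9108)*exp(j)/(0.7569*exp(4*j) - 0.4002*exp(3*j) + 1.1491*exp(2*j) - 0.2898*exp(j) + 0.3969)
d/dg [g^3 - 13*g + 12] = 3*g^2 - 13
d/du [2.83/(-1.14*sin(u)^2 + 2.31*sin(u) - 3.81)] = (6.4524*sin(u) - 6.5373)*cos(u)/(1.14*sin(u)^2 - 2.31*sin(u) + 3.81)^2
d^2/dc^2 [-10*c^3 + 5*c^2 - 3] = 10 - 60*c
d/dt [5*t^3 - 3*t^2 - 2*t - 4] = 15*t^2 - 6*t - 2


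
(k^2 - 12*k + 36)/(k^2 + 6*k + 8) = (k^2 - 12*k + 36)/(k^2 + 6*k + 8)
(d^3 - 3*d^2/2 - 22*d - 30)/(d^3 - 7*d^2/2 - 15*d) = (d + 2)/d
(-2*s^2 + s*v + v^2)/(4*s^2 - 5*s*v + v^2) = (-2*s - v)/(4*s - v)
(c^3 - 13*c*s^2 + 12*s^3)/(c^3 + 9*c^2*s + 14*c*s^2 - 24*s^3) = (c - 3*s)/(c + 6*s)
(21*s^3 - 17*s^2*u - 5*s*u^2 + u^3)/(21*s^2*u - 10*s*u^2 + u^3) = (3*s^2 - 2*s*u - u^2)/(u*(3*s - u))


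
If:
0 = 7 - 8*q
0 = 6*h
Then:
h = 0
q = 7/8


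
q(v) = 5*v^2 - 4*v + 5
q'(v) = 10*v - 4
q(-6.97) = 275.78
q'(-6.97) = -73.70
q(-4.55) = 126.71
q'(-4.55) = -49.50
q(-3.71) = 88.66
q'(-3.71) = -41.10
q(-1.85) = 29.51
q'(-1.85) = -22.50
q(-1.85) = 29.51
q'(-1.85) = -22.50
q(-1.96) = 32.05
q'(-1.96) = -23.60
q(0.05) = 4.81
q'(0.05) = -3.50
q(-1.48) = 21.87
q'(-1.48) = -18.80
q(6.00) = 161.00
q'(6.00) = 56.00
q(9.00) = 374.00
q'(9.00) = 86.00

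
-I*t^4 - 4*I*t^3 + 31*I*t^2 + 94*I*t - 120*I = (t - 5)*(t + 4)*(t + 6)*(-I*t + I)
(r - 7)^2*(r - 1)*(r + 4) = r^4 - 11*r^3 + 3*r^2 + 203*r - 196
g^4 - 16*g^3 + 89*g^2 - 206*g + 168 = (g - 7)*(g - 4)*(g - 3)*(g - 2)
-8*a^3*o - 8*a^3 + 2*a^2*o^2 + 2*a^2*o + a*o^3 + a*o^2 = (-2*a + o)*(4*a + o)*(a*o + a)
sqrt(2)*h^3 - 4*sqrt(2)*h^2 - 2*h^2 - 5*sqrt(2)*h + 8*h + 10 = (h - 5)*(h - sqrt(2))*(sqrt(2)*h + sqrt(2))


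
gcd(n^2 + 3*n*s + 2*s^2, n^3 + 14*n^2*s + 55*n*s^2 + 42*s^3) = n + s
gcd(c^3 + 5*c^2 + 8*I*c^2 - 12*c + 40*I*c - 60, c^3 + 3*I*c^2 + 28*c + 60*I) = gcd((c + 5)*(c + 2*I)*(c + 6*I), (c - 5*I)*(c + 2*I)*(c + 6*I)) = c^2 + 8*I*c - 12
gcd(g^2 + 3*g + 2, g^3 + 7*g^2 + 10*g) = g + 2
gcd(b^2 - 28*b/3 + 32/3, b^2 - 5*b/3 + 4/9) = b - 4/3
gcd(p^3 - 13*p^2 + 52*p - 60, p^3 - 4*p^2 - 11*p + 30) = p^2 - 7*p + 10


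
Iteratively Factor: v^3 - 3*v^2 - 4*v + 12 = (v - 2)*(v^2 - v - 6) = (v - 3)*(v - 2)*(v + 2)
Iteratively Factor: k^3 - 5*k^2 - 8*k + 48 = (k - 4)*(k^2 - k - 12) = (k - 4)*(k + 3)*(k - 4)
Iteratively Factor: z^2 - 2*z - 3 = (z - 3)*(z + 1)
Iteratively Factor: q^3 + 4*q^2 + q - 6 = (q + 3)*(q^2 + q - 2) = (q - 1)*(q + 3)*(q + 2)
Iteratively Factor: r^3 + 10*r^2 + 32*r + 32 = (r + 4)*(r^2 + 6*r + 8) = (r + 2)*(r + 4)*(r + 4)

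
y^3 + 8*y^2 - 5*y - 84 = (y - 3)*(y + 4)*(y + 7)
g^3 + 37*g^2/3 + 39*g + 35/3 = (g + 1/3)*(g + 5)*(g + 7)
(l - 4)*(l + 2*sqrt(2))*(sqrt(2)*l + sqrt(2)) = sqrt(2)*l^3 - 3*sqrt(2)*l^2 + 4*l^2 - 12*l - 4*sqrt(2)*l - 16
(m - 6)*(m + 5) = m^2 - m - 30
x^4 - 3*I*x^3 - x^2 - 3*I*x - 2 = (x - 2*I)*(x - I)^2*(x + I)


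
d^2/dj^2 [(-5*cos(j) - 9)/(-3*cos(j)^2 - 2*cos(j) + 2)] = 2*(-405*(1 - cos(2*j))^2*cos(j) - 294*(1 - cos(2*j))^2 + 1126*cos(j) - 748*cos(2*j) - 612*cos(3*j) + 90*cos(5*j) + 1308)/(4*cos(j) + 3*cos(2*j) - 1)^3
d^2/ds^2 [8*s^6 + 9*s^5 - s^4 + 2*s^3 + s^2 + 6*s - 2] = 240*s^4 + 180*s^3 - 12*s^2 + 12*s + 2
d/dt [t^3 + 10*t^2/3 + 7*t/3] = 3*t^2 + 20*t/3 + 7/3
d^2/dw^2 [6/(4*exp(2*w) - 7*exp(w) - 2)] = 6*((7 - 16*exp(w))*(-4*exp(2*w) + 7*exp(w) + 2) - 2*(8*exp(w) - 7)^2*exp(w))*exp(w)/(-4*exp(2*w) + 7*exp(w) + 2)^3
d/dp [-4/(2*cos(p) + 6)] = -2*sin(p)/(cos(p) + 3)^2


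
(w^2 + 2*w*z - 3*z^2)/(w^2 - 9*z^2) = (-w + z)/(-w + 3*z)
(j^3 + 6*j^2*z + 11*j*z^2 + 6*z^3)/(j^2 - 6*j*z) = (j^3 + 6*j^2*z + 11*j*z^2 + 6*z^3)/(j*(j - 6*z))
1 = 1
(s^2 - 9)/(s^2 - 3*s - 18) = (s - 3)/(s - 6)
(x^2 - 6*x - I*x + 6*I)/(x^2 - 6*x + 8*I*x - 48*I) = (x - I)/(x + 8*I)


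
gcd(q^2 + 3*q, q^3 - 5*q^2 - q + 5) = 1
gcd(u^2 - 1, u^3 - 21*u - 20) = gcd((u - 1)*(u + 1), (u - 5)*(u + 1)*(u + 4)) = u + 1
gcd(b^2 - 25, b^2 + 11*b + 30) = b + 5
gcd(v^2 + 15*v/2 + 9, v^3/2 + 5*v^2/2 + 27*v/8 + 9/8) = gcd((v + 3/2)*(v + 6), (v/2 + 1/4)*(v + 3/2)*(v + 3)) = v + 3/2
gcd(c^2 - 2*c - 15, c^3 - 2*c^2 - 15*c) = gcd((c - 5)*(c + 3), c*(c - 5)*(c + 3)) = c^2 - 2*c - 15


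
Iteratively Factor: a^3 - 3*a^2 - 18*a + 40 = (a - 5)*(a^2 + 2*a - 8) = (a - 5)*(a + 4)*(a - 2)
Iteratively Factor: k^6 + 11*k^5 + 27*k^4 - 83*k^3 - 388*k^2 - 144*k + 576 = (k + 3)*(k^5 + 8*k^4 + 3*k^3 - 92*k^2 - 112*k + 192) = (k + 3)*(k + 4)*(k^4 + 4*k^3 - 13*k^2 - 40*k + 48) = (k + 3)*(k + 4)^2*(k^3 - 13*k + 12) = (k - 3)*(k + 3)*(k + 4)^2*(k^2 + 3*k - 4) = (k - 3)*(k - 1)*(k + 3)*(k + 4)^2*(k + 4)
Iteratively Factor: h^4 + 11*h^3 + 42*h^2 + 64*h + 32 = (h + 1)*(h^3 + 10*h^2 + 32*h + 32) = (h + 1)*(h + 4)*(h^2 + 6*h + 8) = (h + 1)*(h + 4)^2*(h + 2)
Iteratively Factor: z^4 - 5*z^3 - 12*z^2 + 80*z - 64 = (z - 1)*(z^3 - 4*z^2 - 16*z + 64) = (z - 4)*(z - 1)*(z^2 - 16) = (z - 4)*(z - 1)*(z + 4)*(z - 4)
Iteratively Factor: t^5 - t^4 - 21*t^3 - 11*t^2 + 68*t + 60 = (t + 3)*(t^4 - 4*t^3 - 9*t^2 + 16*t + 20) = (t + 2)*(t + 3)*(t^3 - 6*t^2 + 3*t + 10) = (t - 5)*(t + 2)*(t + 3)*(t^2 - t - 2) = (t - 5)*(t - 2)*(t + 2)*(t + 3)*(t + 1)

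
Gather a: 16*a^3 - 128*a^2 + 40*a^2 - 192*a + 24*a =16*a^3 - 88*a^2 - 168*a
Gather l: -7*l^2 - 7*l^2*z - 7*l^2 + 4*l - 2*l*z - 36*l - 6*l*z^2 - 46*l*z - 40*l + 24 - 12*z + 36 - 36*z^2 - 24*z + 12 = l^2*(-7*z - 14) + l*(-6*z^2 - 48*z - 72) - 36*z^2 - 36*z + 72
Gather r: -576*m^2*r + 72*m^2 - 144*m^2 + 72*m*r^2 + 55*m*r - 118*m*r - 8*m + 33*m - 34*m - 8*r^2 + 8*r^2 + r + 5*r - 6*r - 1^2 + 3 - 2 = -72*m^2 + 72*m*r^2 - 9*m + r*(-576*m^2 - 63*m)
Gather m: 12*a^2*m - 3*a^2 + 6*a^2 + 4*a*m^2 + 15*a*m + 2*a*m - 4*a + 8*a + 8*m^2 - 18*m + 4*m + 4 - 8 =3*a^2 + 4*a + m^2*(4*a + 8) + m*(12*a^2 + 17*a - 14) - 4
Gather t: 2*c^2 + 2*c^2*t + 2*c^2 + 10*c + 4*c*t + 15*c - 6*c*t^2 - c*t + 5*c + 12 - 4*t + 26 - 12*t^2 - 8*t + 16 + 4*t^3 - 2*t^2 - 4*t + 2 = 4*c^2 + 30*c + 4*t^3 + t^2*(-6*c - 14) + t*(2*c^2 + 3*c - 16) + 56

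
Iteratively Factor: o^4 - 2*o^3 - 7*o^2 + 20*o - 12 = (o - 1)*(o^3 - o^2 - 8*o + 12) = (o - 1)*(o + 3)*(o^2 - 4*o + 4) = (o - 2)*(o - 1)*(o + 3)*(o - 2)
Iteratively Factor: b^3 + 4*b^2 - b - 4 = (b - 1)*(b^2 + 5*b + 4) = (b - 1)*(b + 4)*(b + 1)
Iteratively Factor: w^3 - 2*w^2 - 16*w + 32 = (w + 4)*(w^2 - 6*w + 8) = (w - 4)*(w + 4)*(w - 2)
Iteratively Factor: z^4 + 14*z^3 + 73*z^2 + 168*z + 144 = (z + 3)*(z^3 + 11*z^2 + 40*z + 48) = (z + 3)^2*(z^2 + 8*z + 16) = (z + 3)^2*(z + 4)*(z + 4)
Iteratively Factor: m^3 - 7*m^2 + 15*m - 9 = (m - 3)*(m^2 - 4*m + 3) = (m - 3)^2*(m - 1)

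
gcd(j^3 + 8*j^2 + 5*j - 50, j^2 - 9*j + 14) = j - 2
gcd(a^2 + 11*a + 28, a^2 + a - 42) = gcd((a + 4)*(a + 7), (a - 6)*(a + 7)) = a + 7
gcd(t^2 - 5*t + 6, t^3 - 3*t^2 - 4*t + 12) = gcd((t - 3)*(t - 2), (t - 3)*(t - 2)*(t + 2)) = t^2 - 5*t + 6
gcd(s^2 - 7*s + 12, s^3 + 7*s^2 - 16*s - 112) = s - 4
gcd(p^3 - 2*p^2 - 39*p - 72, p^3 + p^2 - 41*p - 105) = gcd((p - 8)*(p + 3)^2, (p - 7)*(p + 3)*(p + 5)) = p + 3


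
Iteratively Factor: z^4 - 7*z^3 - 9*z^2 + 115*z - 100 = (z - 5)*(z^3 - 2*z^2 - 19*z + 20) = (z - 5)^2*(z^2 + 3*z - 4) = (z - 5)^2*(z - 1)*(z + 4)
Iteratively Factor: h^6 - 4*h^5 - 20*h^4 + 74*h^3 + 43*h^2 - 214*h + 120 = (h - 1)*(h^5 - 3*h^4 - 23*h^3 + 51*h^2 + 94*h - 120) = (h - 3)*(h - 1)*(h^4 - 23*h^2 - 18*h + 40) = (h - 3)*(h - 1)^2*(h^3 + h^2 - 22*h - 40) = (h - 5)*(h - 3)*(h - 1)^2*(h^2 + 6*h + 8) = (h - 5)*(h - 3)*(h - 1)^2*(h + 2)*(h + 4)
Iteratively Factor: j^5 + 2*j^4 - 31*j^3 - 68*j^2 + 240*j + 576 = (j + 3)*(j^4 - j^3 - 28*j^2 + 16*j + 192) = (j + 3)^2*(j^3 - 4*j^2 - 16*j + 64) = (j - 4)*(j + 3)^2*(j^2 - 16) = (j - 4)*(j + 3)^2*(j + 4)*(j - 4)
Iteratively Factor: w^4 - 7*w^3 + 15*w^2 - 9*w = (w - 1)*(w^3 - 6*w^2 + 9*w) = w*(w - 1)*(w^2 - 6*w + 9) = w*(w - 3)*(w - 1)*(w - 3)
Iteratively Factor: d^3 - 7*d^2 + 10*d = (d - 5)*(d^2 - 2*d) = (d - 5)*(d - 2)*(d)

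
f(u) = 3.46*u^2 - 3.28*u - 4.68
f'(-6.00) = -44.80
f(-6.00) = 139.56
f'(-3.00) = -24.04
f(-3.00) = 36.30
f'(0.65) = 1.22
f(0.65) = -5.35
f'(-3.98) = -30.82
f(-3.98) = 63.18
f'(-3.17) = -25.22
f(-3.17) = 40.49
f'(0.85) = 2.60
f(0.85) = -4.97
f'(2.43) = 13.54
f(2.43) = 7.78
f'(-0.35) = -5.70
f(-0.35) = -3.11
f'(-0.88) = -9.37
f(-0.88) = 0.89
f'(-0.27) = -5.15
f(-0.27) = -3.54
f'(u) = 6.92*u - 3.28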